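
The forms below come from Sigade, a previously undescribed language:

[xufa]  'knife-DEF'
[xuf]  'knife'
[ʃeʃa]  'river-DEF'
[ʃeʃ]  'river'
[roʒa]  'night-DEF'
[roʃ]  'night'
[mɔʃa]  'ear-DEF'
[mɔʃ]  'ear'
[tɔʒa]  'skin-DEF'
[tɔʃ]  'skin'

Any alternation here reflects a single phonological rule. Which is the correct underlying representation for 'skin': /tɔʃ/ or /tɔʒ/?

/tɔʒ/

The stem for 'skin' ends in [ʒ] in [tɔʒa] but [ʃ] in [tɔʃ].
The stem 'river' ([ʃeʃa], [ʃeʃ]) shows [ʃ] unchanged in both environments, so [ʃ] cannot be basic with [ʒ] derived before the DEF suffix.
Therefore /ʒ/ is basic and [ʃ] is derived by word-final obstruent devoicing (voiced obstruents become voiceless word-finally).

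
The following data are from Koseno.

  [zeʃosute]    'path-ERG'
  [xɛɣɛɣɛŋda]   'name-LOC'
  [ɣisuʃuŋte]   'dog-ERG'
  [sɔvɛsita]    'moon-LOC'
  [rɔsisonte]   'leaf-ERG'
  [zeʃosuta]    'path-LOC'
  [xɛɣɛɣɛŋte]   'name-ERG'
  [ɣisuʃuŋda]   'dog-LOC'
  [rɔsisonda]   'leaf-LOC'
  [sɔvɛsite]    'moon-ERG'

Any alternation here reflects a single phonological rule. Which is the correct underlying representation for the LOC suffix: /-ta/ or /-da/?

/-da/

The LOC morpheme has two allomorphs, [-da] and [-ta].
The ERG suffix, which begins with [t], is invariant after every stem; so [t] is not altered by any rule here.
So the underlying form is /-da/, and voiced stops become voiceless after a vowel.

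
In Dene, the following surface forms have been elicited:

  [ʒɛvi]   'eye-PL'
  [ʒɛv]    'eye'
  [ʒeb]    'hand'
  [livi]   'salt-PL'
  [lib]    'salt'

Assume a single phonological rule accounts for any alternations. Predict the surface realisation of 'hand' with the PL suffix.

The stem for 'salt' ends in [v] in [livi] but [b] in [lib].
If /v/ were underlying and a rule turned it into [b] in isolation, 'eye' would also alternate; but it has [v] in both [ʒɛvi] and [ʒɛv].
So /b/ is underlying, and a rule of intervocalic spirantization — voiced stops become fricatives between vowels — gives [v].
From [ʒeb] the stem 'hand' is /ʒeb/; between vowels this yields [ʒevi].

[ʒevi]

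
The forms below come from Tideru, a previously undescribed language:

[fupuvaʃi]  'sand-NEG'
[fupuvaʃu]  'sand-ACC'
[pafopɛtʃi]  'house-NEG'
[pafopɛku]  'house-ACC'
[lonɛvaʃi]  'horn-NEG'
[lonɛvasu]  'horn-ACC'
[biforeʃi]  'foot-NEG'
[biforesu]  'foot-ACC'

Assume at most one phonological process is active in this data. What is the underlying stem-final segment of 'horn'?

The root 'horn' surfaces as [lonɛvaʃi] and [lonɛvasu], with a stem-final [ʃ] ~ [s] alternation.
Compare 'sand', with invariant [ʃ] in [fupuvaʃi] and [fupuvaʃu]: an analysis with underlying /ʃ/ and a rule producing [s] before the ACC suffix would wrongly predict alternation here too.
So /s/ is underlying, and a rule of palatalization before a front vowel — /k/ and /s/ become palato-alveolar [tʃ] and [ʃ] before a front vowel — gives [ʃ].

/s/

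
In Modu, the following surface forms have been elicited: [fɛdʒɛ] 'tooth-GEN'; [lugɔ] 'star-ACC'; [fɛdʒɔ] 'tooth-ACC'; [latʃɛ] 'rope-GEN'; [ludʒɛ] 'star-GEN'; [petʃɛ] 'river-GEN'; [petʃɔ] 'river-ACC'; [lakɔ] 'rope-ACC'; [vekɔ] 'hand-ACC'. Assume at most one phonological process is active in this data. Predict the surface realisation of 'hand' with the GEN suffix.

In [lakɔ] and [latʃɛ] the final segment of 'rope' alternates: [k] ~ [tʃ].
The stem 'river' ([petʃɔ], [petʃɛ]) shows [tʃ] unchanged in both environments, so [tʃ] cannot be basic with [k] derived before the ACC suffix.
So /k/ is underlying, and a rule of palatalization before a front vowel — /k/ and /g/ become palato-alveolar [tʃ] and [dʒ] before a front vowel — gives [tʃ].
The one attested form of 'hand', [vekɔ], shows underlying /vek/. Applying the same rule before a front vowel gives [vetʃɛ].

[vetʃɛ]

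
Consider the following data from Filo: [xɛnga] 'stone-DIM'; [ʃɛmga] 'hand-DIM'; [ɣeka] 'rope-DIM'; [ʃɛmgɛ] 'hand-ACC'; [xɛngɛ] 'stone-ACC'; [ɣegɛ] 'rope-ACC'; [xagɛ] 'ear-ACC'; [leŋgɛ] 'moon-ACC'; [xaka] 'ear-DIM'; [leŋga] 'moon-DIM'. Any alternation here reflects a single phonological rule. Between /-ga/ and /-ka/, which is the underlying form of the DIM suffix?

The DIM morpheme has two allomorphs, [-ga] and [-ka].
By contrast the ACC suffix keeps its initial [g] throughout — that segment must be underlying.
The DIM suffix is therefore /-ka/ underlyingly, with post-nasal voicing: voiceless stops become voiced after a nasal.

/-ka/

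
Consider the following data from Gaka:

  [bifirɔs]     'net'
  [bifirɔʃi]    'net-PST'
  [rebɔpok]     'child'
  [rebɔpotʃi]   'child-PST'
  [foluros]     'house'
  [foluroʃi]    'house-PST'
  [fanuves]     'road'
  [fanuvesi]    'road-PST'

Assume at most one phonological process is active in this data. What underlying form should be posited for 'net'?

/bifirɔʃ/

'net' shows [s] ~ [ʃ] at the end of the stem ([bifirɔs] vs [bifirɔʃi]).
Compare 'road', with invariant [s] in [fanuves] and [fanuvesi]: an analysis with underlying /s/ and a rule producing [ʃ] before the PST suffix would wrongly predict alternation here too.
Therefore /ʃ/ is basic and [s] is derived by depalatalization (palato-alveolar /tʃ/ and /ʃ/ become [k] and [s] when no front vowel follows).
So 'net' = /bifirɔʃ/.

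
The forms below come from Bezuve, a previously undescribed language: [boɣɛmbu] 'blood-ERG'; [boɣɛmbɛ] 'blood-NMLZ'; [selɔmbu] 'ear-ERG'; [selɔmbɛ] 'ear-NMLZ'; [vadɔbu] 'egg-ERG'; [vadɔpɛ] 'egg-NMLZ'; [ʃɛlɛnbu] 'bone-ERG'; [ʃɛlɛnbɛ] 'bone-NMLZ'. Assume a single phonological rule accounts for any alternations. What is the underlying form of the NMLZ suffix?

/-pɛ/

The NMLZ morpheme has two allomorphs, [-bɛ] and [-pɛ].
By contrast the ERG suffix keeps its initial [b] throughout — that segment must be underlying.
So the underlying form is /-pɛ/, and voiceless stops become voiced after a nasal.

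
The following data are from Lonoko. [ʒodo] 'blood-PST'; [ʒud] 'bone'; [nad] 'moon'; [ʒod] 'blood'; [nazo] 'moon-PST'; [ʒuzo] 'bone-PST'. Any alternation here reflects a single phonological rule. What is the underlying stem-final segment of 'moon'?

/z/

The stem for 'moon' ends in [z] in [nazo] but [d] in [nad].
Compare 'blood', with invariant [d] in [ʒodo] and [ʒod]: an analysis with underlying /d/ and a rule producing [z] before the PST suffix would wrongly predict alternation here too.
Therefore /z/ is basic and [d] is derived by word-final hardening (voiced fricatives become stops word-finally).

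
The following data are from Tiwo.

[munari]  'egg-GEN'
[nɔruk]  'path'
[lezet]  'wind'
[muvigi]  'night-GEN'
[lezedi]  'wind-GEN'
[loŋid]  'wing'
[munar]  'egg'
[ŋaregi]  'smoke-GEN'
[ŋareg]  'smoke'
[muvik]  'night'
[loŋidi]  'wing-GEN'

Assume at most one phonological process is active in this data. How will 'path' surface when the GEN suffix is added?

'night' shows [g] ~ [k] at the end of the stem ([muvigi] vs [muvik]).
The stem 'smoke' ([ŋaregi], [ŋareg]) shows [g] unchanged in both environments, so [g] cannot be basic with [k] derived in isolation.
So /k/ is underlying, and a rule of intervocalic voicing — voiceless stops become voiced between vowels — gives [g].
From [nɔruk] the stem 'path' is /nɔruk/; between vowels this yields [nɔrugi].

[nɔrugi]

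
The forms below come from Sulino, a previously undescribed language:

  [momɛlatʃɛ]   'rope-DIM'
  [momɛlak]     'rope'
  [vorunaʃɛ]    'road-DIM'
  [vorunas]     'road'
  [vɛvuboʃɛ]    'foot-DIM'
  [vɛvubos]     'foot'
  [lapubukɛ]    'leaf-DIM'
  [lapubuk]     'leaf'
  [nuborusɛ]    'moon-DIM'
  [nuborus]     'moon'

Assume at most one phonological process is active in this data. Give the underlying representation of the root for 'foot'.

/vɛvuboʃ/

In [vɛvuboʃɛ] and [vɛvubos] the final segment of 'foot' alternates: [ʃ] ~ [s].
If /s/ were underlying and a rule turned it into [ʃ] before the DIM suffix, 'moon' would also alternate; but it has [s] in both [nuborusɛ] and [nuborus].
The underlying segment must be /ʃ/; palato-alveolar /tʃ/ and /ʃ/ become [k] and [s] when no front vowel follows, yielding [s] there.
So 'foot' = /vɛvuboʃ/.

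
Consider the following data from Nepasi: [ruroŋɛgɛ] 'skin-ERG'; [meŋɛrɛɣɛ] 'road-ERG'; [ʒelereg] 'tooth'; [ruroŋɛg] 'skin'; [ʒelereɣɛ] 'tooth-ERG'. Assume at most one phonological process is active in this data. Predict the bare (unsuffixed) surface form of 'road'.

[meŋɛrɛg]

The stem for 'tooth' ends in [ɣ] in [ʒelereɣɛ] but [g] in [ʒelereg].
Compare 'skin', with invariant [g] in [ruroŋɛgɛ] and [ruroŋɛg]: an analysis with underlying /g/ and a rule producing [ɣ] before the ERG suffix would wrongly predict alternation here too.
So /ɣ/ is underlying, and a rule of word-final hardening — voiced fricatives become stops word-finally — gives [g].
The one attested form of 'road', [meŋɛrɛɣɛ], shows underlying /meŋɛrɛɣ/. Applying the same rule word-finally gives [meŋɛrɛg].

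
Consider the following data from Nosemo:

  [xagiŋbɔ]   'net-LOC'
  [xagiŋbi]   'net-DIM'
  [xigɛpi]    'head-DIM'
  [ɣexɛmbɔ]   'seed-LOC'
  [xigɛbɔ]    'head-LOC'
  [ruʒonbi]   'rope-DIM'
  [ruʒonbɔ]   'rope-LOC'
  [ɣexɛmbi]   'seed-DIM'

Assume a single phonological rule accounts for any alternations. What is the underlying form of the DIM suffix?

/-pi/

The DIM suffix surfaces as [-bi] and [-pi], depending on the final segment of the stem.
By contrast the LOC suffix keeps its initial [b] throughout — that segment must be underlying.
The DIM suffix is therefore /-pi/ underlyingly, with post-nasal voicing: voiceless stops become voiced after a nasal.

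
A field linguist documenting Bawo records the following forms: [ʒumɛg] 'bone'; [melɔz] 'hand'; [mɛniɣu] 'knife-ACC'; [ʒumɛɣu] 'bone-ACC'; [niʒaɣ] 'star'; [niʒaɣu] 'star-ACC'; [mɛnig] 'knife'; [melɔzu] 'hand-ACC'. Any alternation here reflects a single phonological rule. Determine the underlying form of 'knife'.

/mɛnig/

The root 'knife' surfaces as [mɛnig] and [mɛniɣu], with a stem-final [g] ~ [ɣ] alternation.
The stem 'star' ([niʒaɣ], [niʒaɣu]) shows [ɣ] unchanged in both environments, so [ɣ] cannot be basic with [g] derived in isolation.
So /g/ is underlying, and a rule of intervocalic spirantization — voiced stops become fricatives between vowels — gives [ɣ].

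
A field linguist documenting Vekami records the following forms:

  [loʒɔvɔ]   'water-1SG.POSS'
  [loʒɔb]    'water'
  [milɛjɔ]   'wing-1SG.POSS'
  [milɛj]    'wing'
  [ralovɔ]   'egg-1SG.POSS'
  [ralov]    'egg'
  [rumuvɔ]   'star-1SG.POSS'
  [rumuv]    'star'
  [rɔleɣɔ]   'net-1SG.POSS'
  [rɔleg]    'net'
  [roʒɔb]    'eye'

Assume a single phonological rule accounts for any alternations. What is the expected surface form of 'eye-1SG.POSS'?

The root 'water' surfaces as [loʒɔvɔ] and [loʒɔb], with a stem-final [v] ~ [b] alternation.
Compare 'egg', with invariant [v] in [ralovɔ] and [ralov]: an analysis with underlying /v/ and a rule producing [b] in isolation would wrongly predict alternation here too.
The alternation reflects intervocalic spirantization: voiced stops become fricatives between vowels. /b/ is underlying.
The one attested form of 'eye', [roʒɔb], shows underlying /roʒɔb/. Applying the same rule between vowels gives [roʒɔvɔ].

[roʒɔvɔ]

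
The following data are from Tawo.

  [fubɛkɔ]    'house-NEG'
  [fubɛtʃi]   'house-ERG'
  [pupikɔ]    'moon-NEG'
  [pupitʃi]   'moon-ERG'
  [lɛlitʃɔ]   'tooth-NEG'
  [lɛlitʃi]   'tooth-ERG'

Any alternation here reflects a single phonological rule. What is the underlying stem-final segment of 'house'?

/k/

The stem for 'house' ends in [k] in [fubɛkɔ] but [tʃ] in [fubɛtʃi].
If /tʃ/ were underlying and a rule turned it into [k] before the NEG suffix, 'tooth' would also alternate; but it has [tʃ] in both [lɛlitʃɔ] and [lɛlitʃi].
The underlying segment must be /k/; /k/ becomes palato-alveolar [tʃ] before a front vowel, yielding [tʃ] there.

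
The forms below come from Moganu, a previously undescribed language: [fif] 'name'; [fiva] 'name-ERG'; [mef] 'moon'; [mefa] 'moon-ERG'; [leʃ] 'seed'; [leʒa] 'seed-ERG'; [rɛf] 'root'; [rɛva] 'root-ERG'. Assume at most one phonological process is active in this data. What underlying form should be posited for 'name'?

/fiv/

The stem for 'name' ends in [f] in [fif] but [v] in [fiva].
If /f/ were underlying and a rule turned it into [v] before the ERG suffix, 'moon' would also alternate; but it has [f] in both [mef] and [mefa].
Therefore /v/ is basic and [f] is derived by word-final obstruent devoicing (voiced obstruents become voiceless word-finally).
So 'name' = /fiv/.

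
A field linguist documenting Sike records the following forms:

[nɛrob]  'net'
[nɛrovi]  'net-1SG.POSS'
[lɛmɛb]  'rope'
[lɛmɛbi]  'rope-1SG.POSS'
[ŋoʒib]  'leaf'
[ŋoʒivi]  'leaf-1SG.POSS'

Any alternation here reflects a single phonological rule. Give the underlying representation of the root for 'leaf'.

The root 'leaf' surfaces as [ŋoʒib] and [ŋoʒivi], with a stem-final [b] ~ [v] alternation.
The stem 'rope' ([lɛmɛb], [lɛmɛbi]) shows [b] unchanged in both environments, so [b] cannot be basic with [v] derived before the 1SG.POSS suffix.
The alternation reflects word-final hardening: voiced fricatives become stops word-finally. /v/ is underlying.
Hence 'leaf' is /ŋoʒiv/ underlyingly.

/ŋoʒiv/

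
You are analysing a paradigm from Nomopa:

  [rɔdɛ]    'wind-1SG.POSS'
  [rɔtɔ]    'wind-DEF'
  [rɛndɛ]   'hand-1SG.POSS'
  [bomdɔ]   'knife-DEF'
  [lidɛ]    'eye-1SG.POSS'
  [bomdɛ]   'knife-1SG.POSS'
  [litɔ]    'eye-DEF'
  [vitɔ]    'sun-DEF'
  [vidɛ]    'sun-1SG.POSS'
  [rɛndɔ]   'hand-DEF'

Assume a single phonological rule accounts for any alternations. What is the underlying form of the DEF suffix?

/-tɔ/

The DEF morpheme has two allomorphs, [-dɔ] and [-tɔ].
The 1SG.POSS suffix, which begins with [d], is invariant after every stem; so [d] is not altered by any rule here.
So the underlying form is /-tɔ/, and voiceless stops become voiced after a nasal.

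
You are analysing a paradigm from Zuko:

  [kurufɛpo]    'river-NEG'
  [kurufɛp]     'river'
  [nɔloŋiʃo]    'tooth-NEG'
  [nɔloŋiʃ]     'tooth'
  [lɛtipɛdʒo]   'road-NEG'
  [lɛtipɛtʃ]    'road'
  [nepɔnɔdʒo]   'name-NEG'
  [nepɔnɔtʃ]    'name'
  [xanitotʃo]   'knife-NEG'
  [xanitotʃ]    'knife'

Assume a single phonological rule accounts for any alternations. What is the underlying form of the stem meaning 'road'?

'road' shows [dʒ] ~ [tʃ] at the end of the stem ([lɛtipɛdʒo] vs [lɛtipɛtʃ]).
Compare 'knife', with invariant [tʃ] in [xanitotʃo] and [xanitotʃ]: an analysis with underlying /tʃ/ and a rule producing [dʒ] before the NEG suffix would wrongly predict alternation here too.
Therefore /dʒ/ is basic and [tʃ] is derived by word-final obstruent devoicing (voiced obstruents become voiceless word-finally).

/lɛtipɛdʒ/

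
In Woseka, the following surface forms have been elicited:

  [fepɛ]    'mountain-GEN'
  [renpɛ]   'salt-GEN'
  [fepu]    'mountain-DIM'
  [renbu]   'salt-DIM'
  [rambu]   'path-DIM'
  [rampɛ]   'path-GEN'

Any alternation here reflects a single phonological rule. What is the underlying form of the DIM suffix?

The DIM suffix surfaces as [-bu] and [-pu], depending on the final segment of the stem.
By contrast the GEN suffix keeps its initial [p] throughout — that segment must be underlying.
The DIM suffix is therefore /-bu/ underlyingly, with post-vocalic devoicing: voiced stops become voiceless after a vowel.

/-bu/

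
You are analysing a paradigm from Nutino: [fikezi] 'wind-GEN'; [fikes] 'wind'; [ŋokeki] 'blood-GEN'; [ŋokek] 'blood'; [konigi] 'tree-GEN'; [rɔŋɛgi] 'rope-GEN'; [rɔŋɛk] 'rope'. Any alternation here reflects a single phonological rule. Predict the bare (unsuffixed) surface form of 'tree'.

[konik]

The stem for 'rope' ends in [g] in [rɔŋɛgi] but [k] in [rɔŋɛk].
But 'blood' keeps [k] in both environments ([ŋokeki], [ŋokek]), so there is no rule changing /k/ to [g] before the GEN suffix.
So /g/ is underlying, and a rule of word-final obstruent devoicing — voiced obstruents become voiceless word-finally — gives [k].
The one attested form of 'tree', [konigi], shows underlying /konig/. Applying the same rule word-finally gives [konik].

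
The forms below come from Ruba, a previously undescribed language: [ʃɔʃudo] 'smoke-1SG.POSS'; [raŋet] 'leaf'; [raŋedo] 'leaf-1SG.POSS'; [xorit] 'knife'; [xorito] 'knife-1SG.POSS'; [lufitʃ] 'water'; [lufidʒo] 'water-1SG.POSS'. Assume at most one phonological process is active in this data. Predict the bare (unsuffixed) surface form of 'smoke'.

In [raŋet] and [raŋedo] the final segment of 'leaf' alternates: [t] ~ [d].
But 'knife' keeps [t] in both environments ([xorit], [xorito]), so there is no rule changing /t/ to [d] before the 1SG.POSS suffix.
The underlying segment must be /d/; voiced obstruents become voiceless word-finally, yielding [t] there.
The one attested form of 'smoke', [ʃɔʃudo], shows underlying /ʃɔʃud/. Applying the same rule word-finally gives [ʃɔʃut].

[ʃɔʃut]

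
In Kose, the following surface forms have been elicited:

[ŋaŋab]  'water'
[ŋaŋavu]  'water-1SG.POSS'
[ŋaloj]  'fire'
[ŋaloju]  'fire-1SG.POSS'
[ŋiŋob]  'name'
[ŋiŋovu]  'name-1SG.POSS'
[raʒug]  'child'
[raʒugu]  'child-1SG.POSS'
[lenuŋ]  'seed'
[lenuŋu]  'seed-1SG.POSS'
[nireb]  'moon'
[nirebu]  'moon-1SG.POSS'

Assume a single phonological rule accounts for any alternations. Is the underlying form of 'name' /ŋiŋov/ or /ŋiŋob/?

In [ŋiŋob] and [ŋiŋovu] the final segment of 'name' alternates: [b] ~ [v].
If /b/ were underlying and a rule turned it into [v] before the 1SG.POSS suffix, 'moon' would also alternate; but it has [b] in both [nireb] and [nirebu].
The underlying segment must be /v/; voiced fricatives become stops word-finally, yielding [b] there.

/ŋiŋov/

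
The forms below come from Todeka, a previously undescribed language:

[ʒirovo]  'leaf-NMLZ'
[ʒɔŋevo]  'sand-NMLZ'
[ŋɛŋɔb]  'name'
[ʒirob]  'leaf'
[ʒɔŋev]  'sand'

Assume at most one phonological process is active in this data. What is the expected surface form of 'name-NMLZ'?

In [ʒirovo] and [ʒirob] the final segment of 'leaf' alternates: [v] ~ [b].
The stem 'sand' ([ʒɔŋevo], [ʒɔŋev]) shows [v] unchanged in both environments, so [v] cannot be basic with [b] derived in isolation.
The alternation reflects intervocalic spirantization: voiced stops become fricatives between vowels. /b/ is underlying.
From [ŋɛŋɔb] the stem 'name' is /ŋɛŋɔb/; between vowels this yields [ŋɛŋɔvo].

[ŋɛŋɔvo]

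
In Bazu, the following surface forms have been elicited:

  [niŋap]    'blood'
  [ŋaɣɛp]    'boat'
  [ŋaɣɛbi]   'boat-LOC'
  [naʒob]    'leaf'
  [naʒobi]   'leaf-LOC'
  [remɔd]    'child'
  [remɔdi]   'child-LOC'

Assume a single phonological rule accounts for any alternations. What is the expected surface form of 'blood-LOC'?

[niŋabi]

In [ŋaɣɛp] and [ŋaɣɛbi] the final segment of 'boat' alternates: [p] ~ [b].
Compare 'leaf', with invariant [b] in [naʒob] and [naʒobi]: an analysis with underlying /b/ and a rule producing [p] in isolation would wrongly predict alternation here too.
So /p/ is underlying, and a rule of intervocalic voicing — voiceless stops become voiced between vowels — gives [b].
The one attested form of 'blood', [niŋap], shows underlying /niŋap/. Applying the same rule between vowels gives [niŋabi].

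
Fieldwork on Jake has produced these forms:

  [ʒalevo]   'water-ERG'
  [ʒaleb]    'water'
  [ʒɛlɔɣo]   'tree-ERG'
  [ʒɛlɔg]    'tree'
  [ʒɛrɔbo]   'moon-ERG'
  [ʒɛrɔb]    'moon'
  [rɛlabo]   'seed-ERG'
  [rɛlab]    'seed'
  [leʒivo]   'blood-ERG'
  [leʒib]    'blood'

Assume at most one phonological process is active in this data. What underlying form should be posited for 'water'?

/ʒalev/

The root 'water' surfaces as [ʒalevo] and [ʒaleb], with a stem-final [v] ~ [b] alternation.
But 'moon' keeps [b] in both environments ([ʒɛrɔbo], [ʒɛrɔb]), so there is no rule changing /b/ to [v] before the ERG suffix.
Therefore /v/ is basic and [b] is derived by word-final hardening (voiced fricatives become stops word-finally).
Hence 'water' is /ʒalev/ underlyingly.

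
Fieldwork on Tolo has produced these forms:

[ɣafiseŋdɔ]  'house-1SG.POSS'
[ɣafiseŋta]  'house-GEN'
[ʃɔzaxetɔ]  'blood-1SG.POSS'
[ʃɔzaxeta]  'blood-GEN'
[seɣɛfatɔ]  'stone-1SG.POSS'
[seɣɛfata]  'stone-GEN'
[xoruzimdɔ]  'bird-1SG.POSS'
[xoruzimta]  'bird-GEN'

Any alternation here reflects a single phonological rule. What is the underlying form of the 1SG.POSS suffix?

The 1SG.POSS suffix surfaces as [-dɔ] and [-tɔ], depending on the final segment of the stem.
The GEN suffix, which begins with [t], is invariant after every stem; so [t] is not altered by any rule here.
The 1SG.POSS suffix is therefore /-dɔ/ underlyingly, with post-vocalic devoicing: voiced stops become voiceless after a vowel.

/-dɔ/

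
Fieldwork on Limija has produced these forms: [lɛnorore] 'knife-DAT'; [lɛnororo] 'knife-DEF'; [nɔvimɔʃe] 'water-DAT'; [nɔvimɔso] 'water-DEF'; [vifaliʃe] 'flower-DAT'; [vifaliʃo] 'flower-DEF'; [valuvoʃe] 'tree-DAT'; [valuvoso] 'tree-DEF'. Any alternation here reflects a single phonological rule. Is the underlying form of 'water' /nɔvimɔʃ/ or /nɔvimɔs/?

/nɔvimɔs/

In [nɔvimɔʃe] and [nɔvimɔso] the final segment of 'water' alternates: [ʃ] ~ [s].
If /ʃ/ were underlying and a rule turned it into [s] before the DEF suffix, 'flower' would also alternate; but it has [ʃ] in both [vifaliʃe] and [vifaliʃo].
The underlying segment must be /s/; /s/ becomes palato-alveolar [ʃ] before a front vowel, yielding [ʃ] there.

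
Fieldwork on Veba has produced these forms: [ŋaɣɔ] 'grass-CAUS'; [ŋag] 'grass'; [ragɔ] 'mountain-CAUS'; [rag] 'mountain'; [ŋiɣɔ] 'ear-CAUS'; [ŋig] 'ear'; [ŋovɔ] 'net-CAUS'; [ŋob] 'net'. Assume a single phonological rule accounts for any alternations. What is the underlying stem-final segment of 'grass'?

The stem for 'grass' ends in [ɣ] in [ŋaɣɔ] but [g] in [ŋag].
If /g/ were underlying and a rule turned it into [ɣ] before the CAUS suffix, 'mountain' would also alternate; but it has [g] in both [ragɔ] and [rag].
The underlying segment must be /ɣ/; voiced fricatives become stops word-finally, yielding [g] there.

/ɣ/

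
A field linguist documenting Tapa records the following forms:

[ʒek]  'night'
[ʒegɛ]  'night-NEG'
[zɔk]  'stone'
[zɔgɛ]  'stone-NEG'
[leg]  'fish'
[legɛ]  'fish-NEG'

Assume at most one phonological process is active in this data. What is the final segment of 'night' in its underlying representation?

The stem for 'night' ends in [k] in [ʒek] but [g] in [ʒegɛ].
If /g/ were underlying and a rule turned it into [k] in isolation, 'fish' would also alternate; but it has [g] in both [leg] and [legɛ].
The underlying segment must be /k/; voiceless stops become voiced between vowels, yielding [g] there.

/k/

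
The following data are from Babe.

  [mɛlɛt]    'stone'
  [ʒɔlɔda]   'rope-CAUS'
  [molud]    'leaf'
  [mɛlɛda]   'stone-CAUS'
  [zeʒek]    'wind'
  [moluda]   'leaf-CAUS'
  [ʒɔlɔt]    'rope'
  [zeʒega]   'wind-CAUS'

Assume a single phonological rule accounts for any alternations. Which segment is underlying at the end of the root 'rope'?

/t/

The root 'rope' surfaces as [ʒɔlɔda] and [ʒɔlɔt], with a stem-final [d] ~ [t] alternation.
If /d/ were underlying and a rule turned it into [t] in isolation, 'leaf' would also alternate; but it has [d] in both [moluda] and [molud].
Therefore /t/ is basic and [d] is derived by intervocalic voicing (voiceless stops become voiced between vowels).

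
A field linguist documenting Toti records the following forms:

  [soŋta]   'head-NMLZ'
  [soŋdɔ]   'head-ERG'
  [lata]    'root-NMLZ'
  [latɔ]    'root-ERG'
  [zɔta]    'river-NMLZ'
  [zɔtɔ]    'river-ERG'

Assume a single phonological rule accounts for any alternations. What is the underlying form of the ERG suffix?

The ERG suffix surfaces as [-dɔ] and [-tɔ], depending on the final segment of the stem.
By contrast the NMLZ suffix keeps its initial [t] throughout — that segment must be underlying.
The ERG suffix is therefore /-dɔ/ underlyingly, with post-vocalic devoicing: voiced stops become voiceless after a vowel.

/-dɔ/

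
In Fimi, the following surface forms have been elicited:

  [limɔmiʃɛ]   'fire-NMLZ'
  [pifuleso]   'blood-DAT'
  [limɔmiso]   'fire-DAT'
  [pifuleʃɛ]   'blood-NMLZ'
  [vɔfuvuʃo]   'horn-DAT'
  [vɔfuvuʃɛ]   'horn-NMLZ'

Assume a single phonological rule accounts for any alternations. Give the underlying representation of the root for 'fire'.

The root 'fire' surfaces as [limɔmiʃɛ] and [limɔmiso], with a stem-final [ʃ] ~ [s] alternation.
The stem 'horn' ([vɔfuvuʃɛ], [vɔfuvuʃo]) shows [ʃ] unchanged in both environments, so [ʃ] cannot be basic with [s] derived before the DAT suffix.
The underlying segment must be /s/; /s/ becomes palato-alveolar [ʃ] before a front vowel, yielding [ʃ] there.
Hence 'fire' is /limɔmis/ underlyingly.

/limɔmis/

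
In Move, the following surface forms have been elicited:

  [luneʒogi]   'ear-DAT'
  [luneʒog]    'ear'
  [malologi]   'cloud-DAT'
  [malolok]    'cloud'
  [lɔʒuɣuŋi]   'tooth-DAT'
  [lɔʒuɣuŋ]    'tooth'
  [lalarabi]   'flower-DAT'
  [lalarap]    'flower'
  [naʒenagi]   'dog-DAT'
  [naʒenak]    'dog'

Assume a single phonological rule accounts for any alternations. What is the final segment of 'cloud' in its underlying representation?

In [malologi] and [malolok] the final segment of 'cloud' alternates: [g] ~ [k].
The stem 'ear' ([luneʒogi], [luneʒog]) shows [g] unchanged in both environments, so [g] cannot be basic with [k] derived in isolation.
The underlying segment must be /k/; voiceless stops become voiced between vowels, yielding [g] there.

/k/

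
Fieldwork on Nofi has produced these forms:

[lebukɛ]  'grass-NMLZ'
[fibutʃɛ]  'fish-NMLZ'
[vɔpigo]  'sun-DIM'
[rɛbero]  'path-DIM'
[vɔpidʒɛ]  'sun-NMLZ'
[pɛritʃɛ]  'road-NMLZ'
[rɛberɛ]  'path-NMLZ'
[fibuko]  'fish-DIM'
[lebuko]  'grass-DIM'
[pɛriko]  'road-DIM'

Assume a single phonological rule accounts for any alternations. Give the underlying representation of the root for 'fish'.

/fibutʃ/

'fish' shows [k] ~ [tʃ] at the end of the stem ([fibuko] vs [fibutʃɛ]).
But 'grass' keeps [k] in both environments ([lebuko], [lebukɛ]), so there is no rule changing /k/ to [tʃ] before the NMLZ suffix.
The underlying segment must be /tʃ/; palato-alveolar /tʃ/ and /dʒ/ become [k] and [g] when no front vowel follows, yielding [k] there.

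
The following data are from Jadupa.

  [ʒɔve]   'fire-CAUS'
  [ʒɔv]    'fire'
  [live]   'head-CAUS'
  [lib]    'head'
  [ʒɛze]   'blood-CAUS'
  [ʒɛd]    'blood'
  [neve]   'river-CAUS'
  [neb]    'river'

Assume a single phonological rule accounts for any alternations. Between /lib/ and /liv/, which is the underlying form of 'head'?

The stem for 'head' ends in [v] in [live] but [b] in [lib].
But 'fire' keeps [v] in both environments ([ʒɔve], [ʒɔv]), so there is no rule changing /v/ to [b] in isolation.
Therefore /b/ is basic and [v] is derived by intervocalic spirantization (voiced stops become fricatives between vowels).

/lib/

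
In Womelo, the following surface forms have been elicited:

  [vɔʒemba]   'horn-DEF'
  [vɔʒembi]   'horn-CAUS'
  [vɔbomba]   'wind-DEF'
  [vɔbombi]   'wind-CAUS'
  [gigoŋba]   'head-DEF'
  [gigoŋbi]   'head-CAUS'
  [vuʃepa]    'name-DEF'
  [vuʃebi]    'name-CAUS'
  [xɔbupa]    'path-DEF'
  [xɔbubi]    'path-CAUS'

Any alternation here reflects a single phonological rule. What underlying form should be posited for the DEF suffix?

/-pa/

The DEF suffix surfaces as [-ba] and [-pa], depending on the final segment of the stem.
By contrast the CAUS suffix keeps its initial [b] throughout — that segment must be underlying.
So the underlying form is /-pa/, and voiceless stops become voiced after a nasal.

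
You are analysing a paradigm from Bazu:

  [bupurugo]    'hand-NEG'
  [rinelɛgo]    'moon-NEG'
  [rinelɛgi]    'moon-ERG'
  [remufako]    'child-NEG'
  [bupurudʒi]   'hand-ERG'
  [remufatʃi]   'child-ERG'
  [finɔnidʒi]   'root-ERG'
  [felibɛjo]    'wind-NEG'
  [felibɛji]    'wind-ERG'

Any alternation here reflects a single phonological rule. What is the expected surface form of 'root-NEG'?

The root 'hand' surfaces as [bupurugo] and [bupurudʒi], with a stem-final [g] ~ [dʒ] alternation.
Compare 'moon', with invariant [g] in [rinelɛgo] and [rinelɛgi]: an analysis with underlying /g/ and a rule producing [dʒ] before the ERG suffix would wrongly predict alternation here too.
The underlying segment must be /dʒ/; palato-alveolar /tʃ/ and /dʒ/ become [k] and [g] when no front vowel follows, yielding [g] there.
The one attested form of 'root', [finɔnidʒi], shows underlying /finɔnidʒ/. Applying the same rule when no front vowel follows gives [finɔnigo].

[finɔnigo]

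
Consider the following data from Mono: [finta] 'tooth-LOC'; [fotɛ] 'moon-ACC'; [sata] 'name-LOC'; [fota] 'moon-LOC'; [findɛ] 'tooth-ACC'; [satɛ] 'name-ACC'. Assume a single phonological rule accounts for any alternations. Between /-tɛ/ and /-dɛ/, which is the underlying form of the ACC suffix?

The ACC morpheme has two allomorphs, [-dɛ] and [-tɛ].
By contrast the LOC suffix keeps its initial [t] throughout — that segment must be underlying.
The ACC suffix is therefore /-dɛ/ underlyingly, with post-vocalic devoicing: voiced stops become voiceless after a vowel.

/-dɛ/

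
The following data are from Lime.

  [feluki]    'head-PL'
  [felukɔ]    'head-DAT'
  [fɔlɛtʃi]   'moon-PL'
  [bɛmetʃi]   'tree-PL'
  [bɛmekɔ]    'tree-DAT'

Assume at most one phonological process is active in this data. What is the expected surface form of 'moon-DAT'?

[fɔlɛkɔ]

In [bɛmetʃi] and [bɛmekɔ] the final segment of 'tree' alternates: [tʃ] ~ [k].
If /k/ were underlying and a rule turned it into [tʃ] before the PL suffix, 'head' would also alternate; but it has [k] in both [feluki] and [felukɔ].
The underlying segment must be /tʃ/; palato-alveolar /tʃ/ becomes [k] when no front vowel follows, yielding [k] there.
The one attested form of 'moon', [fɔlɛtʃi], shows underlying /fɔlɛtʃ/. Applying the same rule when no front vowel follows gives [fɔlɛkɔ].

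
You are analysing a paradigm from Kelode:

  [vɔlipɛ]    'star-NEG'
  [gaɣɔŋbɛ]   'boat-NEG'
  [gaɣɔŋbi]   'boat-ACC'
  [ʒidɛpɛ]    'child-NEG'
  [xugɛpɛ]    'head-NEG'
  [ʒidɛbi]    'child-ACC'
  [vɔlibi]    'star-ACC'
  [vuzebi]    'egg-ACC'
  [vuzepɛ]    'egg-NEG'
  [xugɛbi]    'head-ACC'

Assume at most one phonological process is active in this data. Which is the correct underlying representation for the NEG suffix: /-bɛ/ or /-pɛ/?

The NEG suffix surfaces as [-bɛ] and [-pɛ], depending on the final segment of the stem.
By contrast the ACC suffix keeps its initial [b] throughout — that segment must be underlying.
So the underlying form is /-pɛ/, and voiceless stops become voiced after a nasal.

/-pɛ/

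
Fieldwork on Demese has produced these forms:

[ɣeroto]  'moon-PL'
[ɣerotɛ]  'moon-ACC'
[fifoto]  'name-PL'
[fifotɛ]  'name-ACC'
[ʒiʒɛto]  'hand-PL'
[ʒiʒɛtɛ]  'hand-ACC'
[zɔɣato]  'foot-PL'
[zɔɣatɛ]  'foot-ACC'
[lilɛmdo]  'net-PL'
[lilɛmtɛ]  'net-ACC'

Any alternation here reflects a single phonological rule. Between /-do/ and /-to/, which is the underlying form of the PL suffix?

The PL morpheme has two allomorphs, [-do] and [-to].
The ACC suffix, which begins with [t], is invariant after every stem; so [t] is not altered by any rule here.
So the underlying form is /-do/, and voiced stops become voiceless after a vowel.

/-do/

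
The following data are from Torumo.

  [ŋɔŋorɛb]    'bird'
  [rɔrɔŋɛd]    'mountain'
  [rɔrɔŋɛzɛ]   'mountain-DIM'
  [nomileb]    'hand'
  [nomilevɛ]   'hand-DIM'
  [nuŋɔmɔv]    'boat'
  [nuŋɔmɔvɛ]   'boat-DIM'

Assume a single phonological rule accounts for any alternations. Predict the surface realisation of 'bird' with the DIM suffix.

The stem for 'hand' ends in [b] in [nomileb] but [v] in [nomilevɛ].
The stem 'boat' ([nuŋɔmɔv], [nuŋɔmɔvɛ]) shows [v] unchanged in both environments, so [v] cannot be basic with [b] derived in isolation.
Therefore /b/ is basic and [v] is derived by intervocalic spirantization (voiced stops become fricatives between vowels).
From [ŋɔŋorɛb] the stem 'bird' is /ŋɔŋorɛb/; between vowels this yields [ŋɔŋorɛvɛ].

[ŋɔŋorɛvɛ]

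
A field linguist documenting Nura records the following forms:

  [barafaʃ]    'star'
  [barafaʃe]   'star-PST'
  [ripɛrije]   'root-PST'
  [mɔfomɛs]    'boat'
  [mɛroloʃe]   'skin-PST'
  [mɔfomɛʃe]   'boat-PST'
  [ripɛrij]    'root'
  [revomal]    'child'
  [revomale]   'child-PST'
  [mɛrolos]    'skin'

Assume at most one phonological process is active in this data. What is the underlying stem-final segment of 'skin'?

The root 'skin' surfaces as [mɛrolos] and [mɛroloʃe], with a stem-final [s] ~ [ʃ] alternation.
The stem 'star' ([barafaʃ], [barafaʃe]) shows [ʃ] unchanged in both environments, so [ʃ] cannot be basic with [s] derived in isolation.
The underlying segment must be /s/; /s/ becomes palato-alveolar [ʃ] before a front vowel, yielding [ʃ] there.

/s/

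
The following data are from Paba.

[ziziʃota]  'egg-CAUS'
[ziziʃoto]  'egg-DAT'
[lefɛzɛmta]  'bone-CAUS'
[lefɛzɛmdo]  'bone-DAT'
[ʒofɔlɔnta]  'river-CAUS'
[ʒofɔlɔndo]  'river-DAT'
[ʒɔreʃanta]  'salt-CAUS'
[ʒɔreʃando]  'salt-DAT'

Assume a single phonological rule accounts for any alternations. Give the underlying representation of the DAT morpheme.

The DAT suffix surfaces as [-do] and [-to], depending on the final segment of the stem.
The CAUS suffix, which begins with [t], is invariant after every stem; so [t] is not altered by any rule here.
The DAT suffix is therefore /-do/ underlyingly, with post-vocalic devoicing: voiced stops become voiceless after a vowel.

/-do/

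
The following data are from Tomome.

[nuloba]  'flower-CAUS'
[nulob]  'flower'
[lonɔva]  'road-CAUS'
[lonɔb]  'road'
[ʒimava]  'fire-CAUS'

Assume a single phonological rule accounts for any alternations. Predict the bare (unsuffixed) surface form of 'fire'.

[ʒimab]

The stem for 'road' ends in [v] in [lonɔva] but [b] in [lonɔb].
But 'flower' keeps [b] in both environments ([nuloba], [nulob]), so there is no rule changing /b/ to [v] before the CAUS suffix.
The underlying segment must be /v/; voiced fricatives become stops word-finally, yielding [b] there.
The one attested form of 'fire', [ʒimava], shows underlying /ʒimav/. Applying the same rule word-finally gives [ʒimab].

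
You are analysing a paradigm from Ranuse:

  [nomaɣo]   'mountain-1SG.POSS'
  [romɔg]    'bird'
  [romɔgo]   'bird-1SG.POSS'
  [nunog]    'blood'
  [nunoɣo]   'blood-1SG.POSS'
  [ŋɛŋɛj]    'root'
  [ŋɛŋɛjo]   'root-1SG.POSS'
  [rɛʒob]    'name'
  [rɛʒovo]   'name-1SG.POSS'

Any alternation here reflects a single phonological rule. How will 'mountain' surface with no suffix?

The root 'blood' surfaces as [nunog] and [nunoɣo], with a stem-final [g] ~ [ɣ] alternation.
But 'bird' keeps [g] in both environments ([romɔg], [romɔgo]), so there is no rule changing /g/ to [ɣ] before the 1SG.POSS suffix.
The alternation reflects word-final hardening: voiced fricatives become stops word-finally. /ɣ/ is underlying.
The one attested form of 'mountain', [nomaɣo], shows underlying /nomaɣ/. Applying the same rule word-finally gives [nomag].

[nomag]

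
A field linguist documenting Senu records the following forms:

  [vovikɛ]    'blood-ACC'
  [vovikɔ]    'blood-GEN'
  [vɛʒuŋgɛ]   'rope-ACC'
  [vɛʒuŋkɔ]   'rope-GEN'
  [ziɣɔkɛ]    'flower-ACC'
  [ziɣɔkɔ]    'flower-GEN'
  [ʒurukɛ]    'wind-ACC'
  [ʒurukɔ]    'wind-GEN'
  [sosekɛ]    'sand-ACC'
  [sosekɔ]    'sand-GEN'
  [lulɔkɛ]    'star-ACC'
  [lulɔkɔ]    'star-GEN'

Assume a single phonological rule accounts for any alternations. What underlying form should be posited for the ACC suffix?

/-gɛ/

The ACC suffix surfaces as [-gɛ] and [-kɛ], depending on the final segment of the stem.
The GEN suffix, which begins with [k], is invariant after every stem; so [k] is not altered by any rule here.
The ACC suffix is therefore /-gɛ/ underlyingly, with post-vocalic devoicing: voiced stops become voiceless after a vowel.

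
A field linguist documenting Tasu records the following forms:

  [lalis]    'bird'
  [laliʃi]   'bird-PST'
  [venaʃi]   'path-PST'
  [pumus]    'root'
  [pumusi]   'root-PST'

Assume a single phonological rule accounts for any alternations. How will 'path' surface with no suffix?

'bird' shows [s] ~ [ʃ] at the end of the stem ([lalis] vs [laliʃi]).
The stem 'root' ([pumus], [pumusi]) shows [s] unchanged in both environments, so [s] cannot be basic with [ʃ] derived before the PST suffix.
The alternation reflects depalatalization: palato-alveolar /ʃ/ becomes [s] when no front vowel follows. /ʃ/ is underlying.
The one attested form of 'path', [venaʃi], shows underlying /venaʃ/. Applying the same rule when no front vowel follows gives [venas].

[venas]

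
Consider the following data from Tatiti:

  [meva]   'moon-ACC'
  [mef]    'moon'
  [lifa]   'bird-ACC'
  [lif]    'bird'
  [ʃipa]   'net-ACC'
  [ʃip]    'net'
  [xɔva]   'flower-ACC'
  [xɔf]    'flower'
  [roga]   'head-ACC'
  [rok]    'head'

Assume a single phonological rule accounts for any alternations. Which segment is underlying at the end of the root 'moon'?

The stem for 'moon' ends in [v] in [meva] but [f] in [mef].
Compare 'bird', with invariant [f] in [lifa] and [lif]: an analysis with underlying /f/ and a rule producing [v] before the ACC suffix would wrongly predict alternation here too.
The underlying segment must be /v/; voiced obstruents become voiceless word-finally, yielding [f] there.

/v/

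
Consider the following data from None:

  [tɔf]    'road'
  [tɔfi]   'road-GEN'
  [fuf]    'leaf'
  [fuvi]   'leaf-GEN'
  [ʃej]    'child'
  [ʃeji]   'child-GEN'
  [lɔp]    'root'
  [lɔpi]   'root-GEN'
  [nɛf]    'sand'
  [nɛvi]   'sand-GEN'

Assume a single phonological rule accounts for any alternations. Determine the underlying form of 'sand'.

/nɛv/

'sand' shows [f] ~ [v] at the end of the stem ([nɛf] vs [nɛvi]).
If /f/ were underlying and a rule turned it into [v] before the GEN suffix, 'road' would also alternate; but it has [f] in both [tɔf] and [tɔfi].
The alternation reflects word-final obstruent devoicing: voiced obstruents become voiceless word-finally. /v/ is underlying.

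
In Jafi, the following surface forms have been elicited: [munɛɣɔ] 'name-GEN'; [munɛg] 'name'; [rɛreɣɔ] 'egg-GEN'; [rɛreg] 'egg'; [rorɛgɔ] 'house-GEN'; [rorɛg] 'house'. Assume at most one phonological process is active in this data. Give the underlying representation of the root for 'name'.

/munɛɣ/

The stem for 'name' ends in [ɣ] in [munɛɣɔ] but [g] in [munɛg].
The stem 'house' ([rorɛgɔ], [rorɛg]) shows [g] unchanged in both environments, so [g] cannot be basic with [ɣ] derived before the GEN suffix.
Therefore /ɣ/ is basic and [g] is derived by word-final hardening (voiced fricatives become stops word-finally).
Hence 'name' is /munɛɣ/ underlyingly.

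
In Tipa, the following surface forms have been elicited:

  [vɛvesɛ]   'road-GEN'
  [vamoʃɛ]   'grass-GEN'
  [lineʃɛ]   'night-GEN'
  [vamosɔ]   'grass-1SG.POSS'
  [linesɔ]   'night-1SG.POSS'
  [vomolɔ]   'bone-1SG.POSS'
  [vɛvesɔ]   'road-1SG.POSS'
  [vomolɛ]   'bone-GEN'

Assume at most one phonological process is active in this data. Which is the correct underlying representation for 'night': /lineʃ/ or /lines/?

The root 'night' surfaces as [linesɔ] and [lineʃɛ], with a stem-final [s] ~ [ʃ] alternation.
If /s/ were underlying and a rule turned it into [ʃ] before the GEN suffix, 'road' would also alternate; but it has [s] in both [vɛvesɔ] and [vɛvesɛ].
The alternation reflects depalatalization: palato-alveolar /ʃ/ becomes [s] when no front vowel follows. /ʃ/ is underlying.

/lineʃ/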